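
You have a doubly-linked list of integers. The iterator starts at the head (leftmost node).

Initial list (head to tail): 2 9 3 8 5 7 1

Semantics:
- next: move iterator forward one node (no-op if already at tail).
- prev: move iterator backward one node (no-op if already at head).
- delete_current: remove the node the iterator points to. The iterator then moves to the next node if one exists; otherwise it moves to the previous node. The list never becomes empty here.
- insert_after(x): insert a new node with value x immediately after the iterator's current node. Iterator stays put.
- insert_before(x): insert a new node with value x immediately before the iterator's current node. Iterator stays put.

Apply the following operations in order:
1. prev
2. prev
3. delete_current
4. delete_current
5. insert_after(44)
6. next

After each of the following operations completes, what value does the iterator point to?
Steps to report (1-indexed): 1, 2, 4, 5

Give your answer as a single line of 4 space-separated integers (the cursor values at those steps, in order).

After 1 (prev): list=[2, 9, 3, 8, 5, 7, 1] cursor@2
After 2 (prev): list=[2, 9, 3, 8, 5, 7, 1] cursor@2
After 3 (delete_current): list=[9, 3, 8, 5, 7, 1] cursor@9
After 4 (delete_current): list=[3, 8, 5, 7, 1] cursor@3
After 5 (insert_after(44)): list=[3, 44, 8, 5, 7, 1] cursor@3
After 6 (next): list=[3, 44, 8, 5, 7, 1] cursor@44

Answer: 2 2 3 3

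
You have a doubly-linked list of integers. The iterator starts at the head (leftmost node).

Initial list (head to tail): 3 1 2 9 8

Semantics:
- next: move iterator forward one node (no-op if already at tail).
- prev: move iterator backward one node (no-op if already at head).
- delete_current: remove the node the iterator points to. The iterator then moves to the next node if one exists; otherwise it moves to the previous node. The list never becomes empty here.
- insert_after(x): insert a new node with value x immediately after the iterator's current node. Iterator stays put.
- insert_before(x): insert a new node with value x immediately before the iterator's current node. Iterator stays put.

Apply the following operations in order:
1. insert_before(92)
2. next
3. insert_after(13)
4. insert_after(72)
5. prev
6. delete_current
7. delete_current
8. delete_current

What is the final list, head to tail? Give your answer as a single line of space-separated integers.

Answer: 92 13 2 9 8

Derivation:
After 1 (insert_before(92)): list=[92, 3, 1, 2, 9, 8] cursor@3
After 2 (next): list=[92, 3, 1, 2, 9, 8] cursor@1
After 3 (insert_after(13)): list=[92, 3, 1, 13, 2, 9, 8] cursor@1
After 4 (insert_after(72)): list=[92, 3, 1, 72, 13, 2, 9, 8] cursor@1
After 5 (prev): list=[92, 3, 1, 72, 13, 2, 9, 8] cursor@3
After 6 (delete_current): list=[92, 1, 72, 13, 2, 9, 8] cursor@1
After 7 (delete_current): list=[92, 72, 13, 2, 9, 8] cursor@72
After 8 (delete_current): list=[92, 13, 2, 9, 8] cursor@13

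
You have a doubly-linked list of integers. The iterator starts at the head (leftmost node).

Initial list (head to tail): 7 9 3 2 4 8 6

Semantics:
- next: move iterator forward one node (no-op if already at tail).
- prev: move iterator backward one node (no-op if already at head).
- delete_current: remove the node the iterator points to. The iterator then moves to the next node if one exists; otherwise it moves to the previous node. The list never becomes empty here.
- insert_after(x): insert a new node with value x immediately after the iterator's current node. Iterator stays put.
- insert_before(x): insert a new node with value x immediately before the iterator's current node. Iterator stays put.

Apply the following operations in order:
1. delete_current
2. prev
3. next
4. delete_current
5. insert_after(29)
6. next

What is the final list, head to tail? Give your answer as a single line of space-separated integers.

Answer: 9 2 29 4 8 6

Derivation:
After 1 (delete_current): list=[9, 3, 2, 4, 8, 6] cursor@9
After 2 (prev): list=[9, 3, 2, 4, 8, 6] cursor@9
After 3 (next): list=[9, 3, 2, 4, 8, 6] cursor@3
After 4 (delete_current): list=[9, 2, 4, 8, 6] cursor@2
After 5 (insert_after(29)): list=[9, 2, 29, 4, 8, 6] cursor@2
After 6 (next): list=[9, 2, 29, 4, 8, 6] cursor@29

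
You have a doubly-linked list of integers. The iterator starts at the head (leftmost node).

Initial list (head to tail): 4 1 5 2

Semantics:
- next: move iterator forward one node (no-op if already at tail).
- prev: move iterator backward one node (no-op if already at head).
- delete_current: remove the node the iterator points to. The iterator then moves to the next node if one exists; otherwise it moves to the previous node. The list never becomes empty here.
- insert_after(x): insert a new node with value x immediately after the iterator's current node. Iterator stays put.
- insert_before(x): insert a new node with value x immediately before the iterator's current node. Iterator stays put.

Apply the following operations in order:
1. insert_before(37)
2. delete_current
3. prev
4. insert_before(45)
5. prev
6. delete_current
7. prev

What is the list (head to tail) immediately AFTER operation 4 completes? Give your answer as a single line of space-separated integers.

Answer: 45 37 1 5 2

Derivation:
After 1 (insert_before(37)): list=[37, 4, 1, 5, 2] cursor@4
After 2 (delete_current): list=[37, 1, 5, 2] cursor@1
After 3 (prev): list=[37, 1, 5, 2] cursor@37
After 4 (insert_before(45)): list=[45, 37, 1, 5, 2] cursor@37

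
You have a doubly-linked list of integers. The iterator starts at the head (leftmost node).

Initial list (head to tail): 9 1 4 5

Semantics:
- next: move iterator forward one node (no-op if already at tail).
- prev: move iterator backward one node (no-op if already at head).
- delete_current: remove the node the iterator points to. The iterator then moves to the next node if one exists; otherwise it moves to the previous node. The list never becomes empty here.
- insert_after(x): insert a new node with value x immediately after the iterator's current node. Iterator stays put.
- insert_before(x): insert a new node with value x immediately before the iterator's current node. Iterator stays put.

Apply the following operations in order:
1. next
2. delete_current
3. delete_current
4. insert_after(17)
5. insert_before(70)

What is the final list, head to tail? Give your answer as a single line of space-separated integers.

Answer: 9 70 5 17

Derivation:
After 1 (next): list=[9, 1, 4, 5] cursor@1
After 2 (delete_current): list=[9, 4, 5] cursor@4
After 3 (delete_current): list=[9, 5] cursor@5
After 4 (insert_after(17)): list=[9, 5, 17] cursor@5
After 5 (insert_before(70)): list=[9, 70, 5, 17] cursor@5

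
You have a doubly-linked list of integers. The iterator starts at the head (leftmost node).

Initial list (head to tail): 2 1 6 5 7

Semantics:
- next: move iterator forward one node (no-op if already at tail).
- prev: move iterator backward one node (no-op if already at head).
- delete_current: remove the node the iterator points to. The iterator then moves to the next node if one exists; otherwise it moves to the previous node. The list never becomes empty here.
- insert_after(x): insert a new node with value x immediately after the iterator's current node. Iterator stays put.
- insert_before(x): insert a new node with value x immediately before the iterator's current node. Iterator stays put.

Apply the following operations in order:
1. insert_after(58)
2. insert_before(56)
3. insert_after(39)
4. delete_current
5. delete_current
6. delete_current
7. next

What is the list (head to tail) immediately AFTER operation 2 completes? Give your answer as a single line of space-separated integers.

Answer: 56 2 58 1 6 5 7

Derivation:
After 1 (insert_after(58)): list=[2, 58, 1, 6, 5, 7] cursor@2
After 2 (insert_before(56)): list=[56, 2, 58, 1, 6, 5, 7] cursor@2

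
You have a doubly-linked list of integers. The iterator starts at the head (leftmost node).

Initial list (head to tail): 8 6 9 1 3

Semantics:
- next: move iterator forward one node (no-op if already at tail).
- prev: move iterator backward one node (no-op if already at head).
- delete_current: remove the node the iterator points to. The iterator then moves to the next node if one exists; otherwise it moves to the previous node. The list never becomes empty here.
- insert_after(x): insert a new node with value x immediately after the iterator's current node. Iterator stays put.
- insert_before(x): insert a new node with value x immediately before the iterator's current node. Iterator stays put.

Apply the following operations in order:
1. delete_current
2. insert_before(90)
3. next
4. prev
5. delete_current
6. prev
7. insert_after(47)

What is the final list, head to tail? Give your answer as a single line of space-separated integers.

After 1 (delete_current): list=[6, 9, 1, 3] cursor@6
After 2 (insert_before(90)): list=[90, 6, 9, 1, 3] cursor@6
After 3 (next): list=[90, 6, 9, 1, 3] cursor@9
After 4 (prev): list=[90, 6, 9, 1, 3] cursor@6
After 5 (delete_current): list=[90, 9, 1, 3] cursor@9
After 6 (prev): list=[90, 9, 1, 3] cursor@90
After 7 (insert_after(47)): list=[90, 47, 9, 1, 3] cursor@90

Answer: 90 47 9 1 3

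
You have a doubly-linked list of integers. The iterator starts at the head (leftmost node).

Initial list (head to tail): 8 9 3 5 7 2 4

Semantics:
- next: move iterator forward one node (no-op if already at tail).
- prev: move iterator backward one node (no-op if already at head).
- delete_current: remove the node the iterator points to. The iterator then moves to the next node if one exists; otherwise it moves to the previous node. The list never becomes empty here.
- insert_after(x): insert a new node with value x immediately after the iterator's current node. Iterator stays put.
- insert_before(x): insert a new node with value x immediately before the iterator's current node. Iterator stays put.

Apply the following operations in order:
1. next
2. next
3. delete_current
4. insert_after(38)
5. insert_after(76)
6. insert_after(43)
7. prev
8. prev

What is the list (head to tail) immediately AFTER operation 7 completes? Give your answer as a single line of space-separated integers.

Answer: 8 9 5 43 76 38 7 2 4

Derivation:
After 1 (next): list=[8, 9, 3, 5, 7, 2, 4] cursor@9
After 2 (next): list=[8, 9, 3, 5, 7, 2, 4] cursor@3
After 3 (delete_current): list=[8, 9, 5, 7, 2, 4] cursor@5
After 4 (insert_after(38)): list=[8, 9, 5, 38, 7, 2, 4] cursor@5
After 5 (insert_after(76)): list=[8, 9, 5, 76, 38, 7, 2, 4] cursor@5
After 6 (insert_after(43)): list=[8, 9, 5, 43, 76, 38, 7, 2, 4] cursor@5
After 7 (prev): list=[8, 9, 5, 43, 76, 38, 7, 2, 4] cursor@9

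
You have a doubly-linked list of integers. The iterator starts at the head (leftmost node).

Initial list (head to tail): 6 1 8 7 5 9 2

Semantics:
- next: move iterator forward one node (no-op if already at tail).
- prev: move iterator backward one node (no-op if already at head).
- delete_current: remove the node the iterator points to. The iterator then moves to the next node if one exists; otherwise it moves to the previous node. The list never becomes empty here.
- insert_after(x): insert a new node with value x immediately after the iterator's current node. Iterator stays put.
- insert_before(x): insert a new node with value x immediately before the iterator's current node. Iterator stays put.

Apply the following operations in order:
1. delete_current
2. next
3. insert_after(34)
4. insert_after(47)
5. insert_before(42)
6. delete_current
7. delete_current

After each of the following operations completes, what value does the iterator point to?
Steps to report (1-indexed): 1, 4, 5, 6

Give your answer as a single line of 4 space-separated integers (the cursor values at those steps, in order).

After 1 (delete_current): list=[1, 8, 7, 5, 9, 2] cursor@1
After 2 (next): list=[1, 8, 7, 5, 9, 2] cursor@8
After 3 (insert_after(34)): list=[1, 8, 34, 7, 5, 9, 2] cursor@8
After 4 (insert_after(47)): list=[1, 8, 47, 34, 7, 5, 9, 2] cursor@8
After 5 (insert_before(42)): list=[1, 42, 8, 47, 34, 7, 5, 9, 2] cursor@8
After 6 (delete_current): list=[1, 42, 47, 34, 7, 5, 9, 2] cursor@47
After 7 (delete_current): list=[1, 42, 34, 7, 5, 9, 2] cursor@34

Answer: 1 8 8 47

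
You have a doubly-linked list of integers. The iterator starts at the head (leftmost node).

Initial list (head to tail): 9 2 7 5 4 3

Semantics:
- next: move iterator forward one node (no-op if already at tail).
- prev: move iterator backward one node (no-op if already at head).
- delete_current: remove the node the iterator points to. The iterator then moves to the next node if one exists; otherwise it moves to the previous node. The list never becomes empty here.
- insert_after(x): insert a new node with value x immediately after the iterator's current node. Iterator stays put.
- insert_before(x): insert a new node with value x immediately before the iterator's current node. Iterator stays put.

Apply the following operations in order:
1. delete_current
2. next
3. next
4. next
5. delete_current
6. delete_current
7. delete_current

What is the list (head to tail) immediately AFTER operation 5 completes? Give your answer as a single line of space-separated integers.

Answer: 2 7 5 3

Derivation:
After 1 (delete_current): list=[2, 7, 5, 4, 3] cursor@2
After 2 (next): list=[2, 7, 5, 4, 3] cursor@7
After 3 (next): list=[2, 7, 5, 4, 3] cursor@5
After 4 (next): list=[2, 7, 5, 4, 3] cursor@4
After 5 (delete_current): list=[2, 7, 5, 3] cursor@3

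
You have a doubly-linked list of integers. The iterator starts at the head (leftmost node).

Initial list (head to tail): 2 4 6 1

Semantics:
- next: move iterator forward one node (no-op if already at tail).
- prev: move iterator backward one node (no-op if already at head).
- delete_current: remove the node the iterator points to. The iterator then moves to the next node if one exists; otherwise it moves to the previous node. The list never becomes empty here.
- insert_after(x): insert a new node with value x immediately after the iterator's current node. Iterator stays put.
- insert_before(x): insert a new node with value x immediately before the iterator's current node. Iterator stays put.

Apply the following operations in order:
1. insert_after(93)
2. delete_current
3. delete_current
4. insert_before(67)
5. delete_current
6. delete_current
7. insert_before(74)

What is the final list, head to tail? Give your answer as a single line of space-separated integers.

After 1 (insert_after(93)): list=[2, 93, 4, 6, 1] cursor@2
After 2 (delete_current): list=[93, 4, 6, 1] cursor@93
After 3 (delete_current): list=[4, 6, 1] cursor@4
After 4 (insert_before(67)): list=[67, 4, 6, 1] cursor@4
After 5 (delete_current): list=[67, 6, 1] cursor@6
After 6 (delete_current): list=[67, 1] cursor@1
After 7 (insert_before(74)): list=[67, 74, 1] cursor@1

Answer: 67 74 1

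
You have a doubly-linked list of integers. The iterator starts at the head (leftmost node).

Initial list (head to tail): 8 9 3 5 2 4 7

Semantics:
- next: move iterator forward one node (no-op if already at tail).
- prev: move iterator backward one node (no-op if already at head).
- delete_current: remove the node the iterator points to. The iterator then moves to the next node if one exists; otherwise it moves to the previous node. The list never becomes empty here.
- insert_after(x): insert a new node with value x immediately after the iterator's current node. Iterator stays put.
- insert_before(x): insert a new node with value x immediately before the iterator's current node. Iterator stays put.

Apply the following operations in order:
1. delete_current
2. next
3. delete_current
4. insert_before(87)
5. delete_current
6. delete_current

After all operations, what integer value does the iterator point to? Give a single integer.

Answer: 4

Derivation:
After 1 (delete_current): list=[9, 3, 5, 2, 4, 7] cursor@9
After 2 (next): list=[9, 3, 5, 2, 4, 7] cursor@3
After 3 (delete_current): list=[9, 5, 2, 4, 7] cursor@5
After 4 (insert_before(87)): list=[9, 87, 5, 2, 4, 7] cursor@5
After 5 (delete_current): list=[9, 87, 2, 4, 7] cursor@2
After 6 (delete_current): list=[9, 87, 4, 7] cursor@4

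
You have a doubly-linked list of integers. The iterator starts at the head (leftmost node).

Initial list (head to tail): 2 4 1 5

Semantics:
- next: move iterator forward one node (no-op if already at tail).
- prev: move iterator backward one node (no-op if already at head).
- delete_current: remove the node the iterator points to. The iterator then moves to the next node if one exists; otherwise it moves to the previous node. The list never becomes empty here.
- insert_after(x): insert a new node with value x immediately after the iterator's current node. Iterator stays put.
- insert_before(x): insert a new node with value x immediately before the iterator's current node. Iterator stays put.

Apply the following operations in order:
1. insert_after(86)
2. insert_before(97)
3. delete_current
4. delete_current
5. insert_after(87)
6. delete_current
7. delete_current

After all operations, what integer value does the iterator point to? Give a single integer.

After 1 (insert_after(86)): list=[2, 86, 4, 1, 5] cursor@2
After 2 (insert_before(97)): list=[97, 2, 86, 4, 1, 5] cursor@2
After 3 (delete_current): list=[97, 86, 4, 1, 5] cursor@86
After 4 (delete_current): list=[97, 4, 1, 5] cursor@4
After 5 (insert_after(87)): list=[97, 4, 87, 1, 5] cursor@4
After 6 (delete_current): list=[97, 87, 1, 5] cursor@87
After 7 (delete_current): list=[97, 1, 5] cursor@1

Answer: 1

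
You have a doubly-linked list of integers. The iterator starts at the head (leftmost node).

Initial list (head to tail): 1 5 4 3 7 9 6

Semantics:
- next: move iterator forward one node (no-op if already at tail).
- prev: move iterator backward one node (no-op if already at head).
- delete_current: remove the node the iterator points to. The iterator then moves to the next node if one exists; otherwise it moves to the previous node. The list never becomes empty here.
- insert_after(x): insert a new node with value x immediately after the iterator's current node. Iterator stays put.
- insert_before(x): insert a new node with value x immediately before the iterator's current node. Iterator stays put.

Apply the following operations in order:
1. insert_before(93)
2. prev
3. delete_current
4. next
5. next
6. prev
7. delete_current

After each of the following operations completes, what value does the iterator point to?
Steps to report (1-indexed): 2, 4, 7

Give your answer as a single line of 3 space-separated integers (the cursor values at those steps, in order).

Answer: 93 5 4

Derivation:
After 1 (insert_before(93)): list=[93, 1, 5, 4, 3, 7, 9, 6] cursor@1
After 2 (prev): list=[93, 1, 5, 4, 3, 7, 9, 6] cursor@93
After 3 (delete_current): list=[1, 5, 4, 3, 7, 9, 6] cursor@1
After 4 (next): list=[1, 5, 4, 3, 7, 9, 6] cursor@5
After 5 (next): list=[1, 5, 4, 3, 7, 9, 6] cursor@4
After 6 (prev): list=[1, 5, 4, 3, 7, 9, 6] cursor@5
After 7 (delete_current): list=[1, 4, 3, 7, 9, 6] cursor@4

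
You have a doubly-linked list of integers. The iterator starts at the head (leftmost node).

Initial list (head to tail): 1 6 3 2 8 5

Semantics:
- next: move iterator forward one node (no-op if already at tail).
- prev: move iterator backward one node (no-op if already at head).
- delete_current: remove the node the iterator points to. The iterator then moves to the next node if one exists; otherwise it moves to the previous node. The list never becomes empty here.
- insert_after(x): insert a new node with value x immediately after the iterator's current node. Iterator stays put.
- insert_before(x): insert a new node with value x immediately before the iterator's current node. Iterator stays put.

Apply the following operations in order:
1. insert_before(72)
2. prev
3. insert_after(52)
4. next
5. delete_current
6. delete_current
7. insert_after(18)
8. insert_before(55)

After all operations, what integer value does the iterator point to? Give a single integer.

After 1 (insert_before(72)): list=[72, 1, 6, 3, 2, 8, 5] cursor@1
After 2 (prev): list=[72, 1, 6, 3, 2, 8, 5] cursor@72
After 3 (insert_after(52)): list=[72, 52, 1, 6, 3, 2, 8, 5] cursor@72
After 4 (next): list=[72, 52, 1, 6, 3, 2, 8, 5] cursor@52
After 5 (delete_current): list=[72, 1, 6, 3, 2, 8, 5] cursor@1
After 6 (delete_current): list=[72, 6, 3, 2, 8, 5] cursor@6
After 7 (insert_after(18)): list=[72, 6, 18, 3, 2, 8, 5] cursor@6
After 8 (insert_before(55)): list=[72, 55, 6, 18, 3, 2, 8, 5] cursor@6

Answer: 6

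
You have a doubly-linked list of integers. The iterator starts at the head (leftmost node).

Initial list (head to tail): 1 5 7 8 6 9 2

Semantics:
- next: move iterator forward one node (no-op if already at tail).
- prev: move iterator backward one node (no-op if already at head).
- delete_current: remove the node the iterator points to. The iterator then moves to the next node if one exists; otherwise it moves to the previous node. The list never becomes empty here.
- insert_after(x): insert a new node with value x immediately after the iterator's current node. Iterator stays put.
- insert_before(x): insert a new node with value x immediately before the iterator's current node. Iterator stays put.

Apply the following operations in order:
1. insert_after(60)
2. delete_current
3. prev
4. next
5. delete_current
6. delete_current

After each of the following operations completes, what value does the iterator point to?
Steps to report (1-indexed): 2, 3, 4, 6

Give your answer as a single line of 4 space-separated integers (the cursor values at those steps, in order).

Answer: 60 60 5 8

Derivation:
After 1 (insert_after(60)): list=[1, 60, 5, 7, 8, 6, 9, 2] cursor@1
After 2 (delete_current): list=[60, 5, 7, 8, 6, 9, 2] cursor@60
After 3 (prev): list=[60, 5, 7, 8, 6, 9, 2] cursor@60
After 4 (next): list=[60, 5, 7, 8, 6, 9, 2] cursor@5
After 5 (delete_current): list=[60, 7, 8, 6, 9, 2] cursor@7
After 6 (delete_current): list=[60, 8, 6, 9, 2] cursor@8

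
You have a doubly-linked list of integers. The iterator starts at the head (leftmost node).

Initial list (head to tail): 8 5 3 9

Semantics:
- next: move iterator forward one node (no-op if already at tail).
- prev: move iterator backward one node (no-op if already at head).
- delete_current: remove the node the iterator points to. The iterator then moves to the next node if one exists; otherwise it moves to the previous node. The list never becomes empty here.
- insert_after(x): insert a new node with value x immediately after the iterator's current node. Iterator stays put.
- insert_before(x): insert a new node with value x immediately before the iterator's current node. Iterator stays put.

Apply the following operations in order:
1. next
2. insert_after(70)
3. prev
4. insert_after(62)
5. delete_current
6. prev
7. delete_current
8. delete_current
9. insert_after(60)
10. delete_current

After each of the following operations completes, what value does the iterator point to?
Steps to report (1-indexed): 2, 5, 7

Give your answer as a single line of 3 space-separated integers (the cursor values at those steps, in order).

Answer: 5 62 5

Derivation:
After 1 (next): list=[8, 5, 3, 9] cursor@5
After 2 (insert_after(70)): list=[8, 5, 70, 3, 9] cursor@5
After 3 (prev): list=[8, 5, 70, 3, 9] cursor@8
After 4 (insert_after(62)): list=[8, 62, 5, 70, 3, 9] cursor@8
After 5 (delete_current): list=[62, 5, 70, 3, 9] cursor@62
After 6 (prev): list=[62, 5, 70, 3, 9] cursor@62
After 7 (delete_current): list=[5, 70, 3, 9] cursor@5
After 8 (delete_current): list=[70, 3, 9] cursor@70
After 9 (insert_after(60)): list=[70, 60, 3, 9] cursor@70
After 10 (delete_current): list=[60, 3, 9] cursor@60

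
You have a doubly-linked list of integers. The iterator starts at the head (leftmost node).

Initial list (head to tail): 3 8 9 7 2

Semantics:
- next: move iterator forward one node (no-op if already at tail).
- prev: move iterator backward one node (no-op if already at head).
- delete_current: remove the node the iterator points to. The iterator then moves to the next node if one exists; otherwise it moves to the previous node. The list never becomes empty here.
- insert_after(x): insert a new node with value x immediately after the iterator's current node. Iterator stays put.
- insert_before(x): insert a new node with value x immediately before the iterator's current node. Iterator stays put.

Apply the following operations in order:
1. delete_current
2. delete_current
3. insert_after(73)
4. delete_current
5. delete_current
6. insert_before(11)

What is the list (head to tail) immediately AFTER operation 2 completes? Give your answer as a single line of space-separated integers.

After 1 (delete_current): list=[8, 9, 7, 2] cursor@8
After 2 (delete_current): list=[9, 7, 2] cursor@9

Answer: 9 7 2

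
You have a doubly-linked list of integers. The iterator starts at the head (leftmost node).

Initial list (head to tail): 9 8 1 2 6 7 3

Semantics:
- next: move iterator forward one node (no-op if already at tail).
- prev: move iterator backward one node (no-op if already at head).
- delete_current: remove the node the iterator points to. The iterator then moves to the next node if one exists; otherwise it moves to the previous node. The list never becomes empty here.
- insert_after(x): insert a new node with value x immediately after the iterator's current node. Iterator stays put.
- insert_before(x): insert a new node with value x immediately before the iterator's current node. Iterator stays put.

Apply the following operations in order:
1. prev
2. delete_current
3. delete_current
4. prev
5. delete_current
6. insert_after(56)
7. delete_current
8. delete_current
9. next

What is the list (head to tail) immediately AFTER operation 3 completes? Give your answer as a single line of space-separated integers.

After 1 (prev): list=[9, 8, 1, 2, 6, 7, 3] cursor@9
After 2 (delete_current): list=[8, 1, 2, 6, 7, 3] cursor@8
After 3 (delete_current): list=[1, 2, 6, 7, 3] cursor@1

Answer: 1 2 6 7 3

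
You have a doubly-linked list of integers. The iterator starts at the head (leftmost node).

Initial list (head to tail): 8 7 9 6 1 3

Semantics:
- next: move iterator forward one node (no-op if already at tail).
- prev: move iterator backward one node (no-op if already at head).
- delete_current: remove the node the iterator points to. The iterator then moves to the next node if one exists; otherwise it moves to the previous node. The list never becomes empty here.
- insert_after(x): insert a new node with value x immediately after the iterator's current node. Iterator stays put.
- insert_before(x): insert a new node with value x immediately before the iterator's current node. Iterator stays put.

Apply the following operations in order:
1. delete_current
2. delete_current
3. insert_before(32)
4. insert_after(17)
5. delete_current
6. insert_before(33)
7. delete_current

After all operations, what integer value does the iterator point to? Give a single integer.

After 1 (delete_current): list=[7, 9, 6, 1, 3] cursor@7
After 2 (delete_current): list=[9, 6, 1, 3] cursor@9
After 3 (insert_before(32)): list=[32, 9, 6, 1, 3] cursor@9
After 4 (insert_after(17)): list=[32, 9, 17, 6, 1, 3] cursor@9
After 5 (delete_current): list=[32, 17, 6, 1, 3] cursor@17
After 6 (insert_before(33)): list=[32, 33, 17, 6, 1, 3] cursor@17
After 7 (delete_current): list=[32, 33, 6, 1, 3] cursor@6

Answer: 6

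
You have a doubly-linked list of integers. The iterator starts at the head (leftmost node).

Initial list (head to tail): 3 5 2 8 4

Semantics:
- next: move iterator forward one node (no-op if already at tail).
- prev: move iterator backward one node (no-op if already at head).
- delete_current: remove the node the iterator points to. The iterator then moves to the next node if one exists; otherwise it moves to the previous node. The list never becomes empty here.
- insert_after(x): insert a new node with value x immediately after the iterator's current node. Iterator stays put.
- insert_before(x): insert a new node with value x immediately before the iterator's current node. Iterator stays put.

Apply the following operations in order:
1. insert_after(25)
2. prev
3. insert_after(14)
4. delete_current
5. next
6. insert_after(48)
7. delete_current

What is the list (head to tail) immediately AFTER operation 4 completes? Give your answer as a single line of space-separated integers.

After 1 (insert_after(25)): list=[3, 25, 5, 2, 8, 4] cursor@3
After 2 (prev): list=[3, 25, 5, 2, 8, 4] cursor@3
After 3 (insert_after(14)): list=[3, 14, 25, 5, 2, 8, 4] cursor@3
After 4 (delete_current): list=[14, 25, 5, 2, 8, 4] cursor@14

Answer: 14 25 5 2 8 4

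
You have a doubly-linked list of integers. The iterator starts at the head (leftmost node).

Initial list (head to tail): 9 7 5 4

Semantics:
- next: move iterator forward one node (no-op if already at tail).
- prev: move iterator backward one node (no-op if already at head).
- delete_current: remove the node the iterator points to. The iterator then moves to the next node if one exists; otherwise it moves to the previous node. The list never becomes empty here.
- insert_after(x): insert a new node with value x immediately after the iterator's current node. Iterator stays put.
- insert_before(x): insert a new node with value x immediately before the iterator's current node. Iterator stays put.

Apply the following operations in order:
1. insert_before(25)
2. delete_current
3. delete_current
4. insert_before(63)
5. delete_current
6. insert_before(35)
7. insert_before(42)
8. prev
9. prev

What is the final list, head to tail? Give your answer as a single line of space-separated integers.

After 1 (insert_before(25)): list=[25, 9, 7, 5, 4] cursor@9
After 2 (delete_current): list=[25, 7, 5, 4] cursor@7
After 3 (delete_current): list=[25, 5, 4] cursor@5
After 4 (insert_before(63)): list=[25, 63, 5, 4] cursor@5
After 5 (delete_current): list=[25, 63, 4] cursor@4
After 6 (insert_before(35)): list=[25, 63, 35, 4] cursor@4
After 7 (insert_before(42)): list=[25, 63, 35, 42, 4] cursor@4
After 8 (prev): list=[25, 63, 35, 42, 4] cursor@42
After 9 (prev): list=[25, 63, 35, 42, 4] cursor@35

Answer: 25 63 35 42 4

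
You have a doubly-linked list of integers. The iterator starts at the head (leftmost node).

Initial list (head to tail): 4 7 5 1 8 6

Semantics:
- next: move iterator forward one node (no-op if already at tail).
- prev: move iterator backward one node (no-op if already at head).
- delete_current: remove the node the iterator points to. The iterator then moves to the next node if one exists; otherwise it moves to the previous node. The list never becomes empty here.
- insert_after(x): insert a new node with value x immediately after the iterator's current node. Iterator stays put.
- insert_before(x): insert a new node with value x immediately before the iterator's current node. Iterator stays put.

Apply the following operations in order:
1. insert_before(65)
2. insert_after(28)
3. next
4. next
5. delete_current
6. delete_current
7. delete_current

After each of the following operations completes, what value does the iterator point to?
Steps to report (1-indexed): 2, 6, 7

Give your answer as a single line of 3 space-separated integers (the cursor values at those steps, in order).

After 1 (insert_before(65)): list=[65, 4, 7, 5, 1, 8, 6] cursor@4
After 2 (insert_after(28)): list=[65, 4, 28, 7, 5, 1, 8, 6] cursor@4
After 3 (next): list=[65, 4, 28, 7, 5, 1, 8, 6] cursor@28
After 4 (next): list=[65, 4, 28, 7, 5, 1, 8, 6] cursor@7
After 5 (delete_current): list=[65, 4, 28, 5, 1, 8, 6] cursor@5
After 6 (delete_current): list=[65, 4, 28, 1, 8, 6] cursor@1
After 7 (delete_current): list=[65, 4, 28, 8, 6] cursor@8

Answer: 4 1 8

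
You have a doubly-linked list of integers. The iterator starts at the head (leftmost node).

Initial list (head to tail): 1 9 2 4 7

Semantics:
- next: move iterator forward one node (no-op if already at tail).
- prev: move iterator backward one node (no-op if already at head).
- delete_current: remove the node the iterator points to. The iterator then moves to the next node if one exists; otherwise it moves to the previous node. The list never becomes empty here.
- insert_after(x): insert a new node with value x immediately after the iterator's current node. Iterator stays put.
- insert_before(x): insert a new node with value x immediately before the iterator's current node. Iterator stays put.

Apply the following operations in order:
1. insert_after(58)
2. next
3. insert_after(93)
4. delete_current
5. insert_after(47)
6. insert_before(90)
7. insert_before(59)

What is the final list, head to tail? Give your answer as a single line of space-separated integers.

After 1 (insert_after(58)): list=[1, 58, 9, 2, 4, 7] cursor@1
After 2 (next): list=[1, 58, 9, 2, 4, 7] cursor@58
After 3 (insert_after(93)): list=[1, 58, 93, 9, 2, 4, 7] cursor@58
After 4 (delete_current): list=[1, 93, 9, 2, 4, 7] cursor@93
After 5 (insert_after(47)): list=[1, 93, 47, 9, 2, 4, 7] cursor@93
After 6 (insert_before(90)): list=[1, 90, 93, 47, 9, 2, 4, 7] cursor@93
After 7 (insert_before(59)): list=[1, 90, 59, 93, 47, 9, 2, 4, 7] cursor@93

Answer: 1 90 59 93 47 9 2 4 7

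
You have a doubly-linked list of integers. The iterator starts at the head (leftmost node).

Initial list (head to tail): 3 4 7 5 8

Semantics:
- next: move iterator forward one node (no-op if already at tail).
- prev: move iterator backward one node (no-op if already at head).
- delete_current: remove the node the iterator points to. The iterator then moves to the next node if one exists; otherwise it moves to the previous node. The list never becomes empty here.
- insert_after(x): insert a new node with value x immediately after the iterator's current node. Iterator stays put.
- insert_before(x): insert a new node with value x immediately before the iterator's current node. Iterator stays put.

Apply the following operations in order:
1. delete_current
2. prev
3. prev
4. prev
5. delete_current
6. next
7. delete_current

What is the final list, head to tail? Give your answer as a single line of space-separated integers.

After 1 (delete_current): list=[4, 7, 5, 8] cursor@4
After 2 (prev): list=[4, 7, 5, 8] cursor@4
After 3 (prev): list=[4, 7, 5, 8] cursor@4
After 4 (prev): list=[4, 7, 5, 8] cursor@4
After 5 (delete_current): list=[7, 5, 8] cursor@7
After 6 (next): list=[7, 5, 8] cursor@5
After 7 (delete_current): list=[7, 8] cursor@8

Answer: 7 8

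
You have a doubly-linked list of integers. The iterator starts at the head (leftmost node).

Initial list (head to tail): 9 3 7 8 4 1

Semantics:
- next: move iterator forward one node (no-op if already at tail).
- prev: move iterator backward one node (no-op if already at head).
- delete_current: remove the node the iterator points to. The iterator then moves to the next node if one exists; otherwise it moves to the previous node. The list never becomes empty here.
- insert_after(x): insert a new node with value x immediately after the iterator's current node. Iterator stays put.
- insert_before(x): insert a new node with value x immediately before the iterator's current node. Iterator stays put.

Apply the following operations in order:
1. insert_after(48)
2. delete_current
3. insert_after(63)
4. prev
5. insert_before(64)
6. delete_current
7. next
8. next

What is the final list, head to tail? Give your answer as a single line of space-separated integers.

After 1 (insert_after(48)): list=[9, 48, 3, 7, 8, 4, 1] cursor@9
After 2 (delete_current): list=[48, 3, 7, 8, 4, 1] cursor@48
After 3 (insert_after(63)): list=[48, 63, 3, 7, 8, 4, 1] cursor@48
After 4 (prev): list=[48, 63, 3, 7, 8, 4, 1] cursor@48
After 5 (insert_before(64)): list=[64, 48, 63, 3, 7, 8, 4, 1] cursor@48
After 6 (delete_current): list=[64, 63, 3, 7, 8, 4, 1] cursor@63
After 7 (next): list=[64, 63, 3, 7, 8, 4, 1] cursor@3
After 8 (next): list=[64, 63, 3, 7, 8, 4, 1] cursor@7

Answer: 64 63 3 7 8 4 1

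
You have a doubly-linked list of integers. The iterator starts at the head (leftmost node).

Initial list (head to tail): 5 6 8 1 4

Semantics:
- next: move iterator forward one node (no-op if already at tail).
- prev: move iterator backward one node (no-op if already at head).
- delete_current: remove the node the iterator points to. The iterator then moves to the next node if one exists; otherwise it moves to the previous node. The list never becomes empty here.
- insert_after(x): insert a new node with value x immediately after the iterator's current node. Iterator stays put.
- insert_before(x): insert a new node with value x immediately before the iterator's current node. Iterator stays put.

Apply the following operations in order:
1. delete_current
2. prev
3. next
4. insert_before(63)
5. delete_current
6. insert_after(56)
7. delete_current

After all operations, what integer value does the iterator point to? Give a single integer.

Answer: 56

Derivation:
After 1 (delete_current): list=[6, 8, 1, 4] cursor@6
After 2 (prev): list=[6, 8, 1, 4] cursor@6
After 3 (next): list=[6, 8, 1, 4] cursor@8
After 4 (insert_before(63)): list=[6, 63, 8, 1, 4] cursor@8
After 5 (delete_current): list=[6, 63, 1, 4] cursor@1
After 6 (insert_after(56)): list=[6, 63, 1, 56, 4] cursor@1
After 7 (delete_current): list=[6, 63, 56, 4] cursor@56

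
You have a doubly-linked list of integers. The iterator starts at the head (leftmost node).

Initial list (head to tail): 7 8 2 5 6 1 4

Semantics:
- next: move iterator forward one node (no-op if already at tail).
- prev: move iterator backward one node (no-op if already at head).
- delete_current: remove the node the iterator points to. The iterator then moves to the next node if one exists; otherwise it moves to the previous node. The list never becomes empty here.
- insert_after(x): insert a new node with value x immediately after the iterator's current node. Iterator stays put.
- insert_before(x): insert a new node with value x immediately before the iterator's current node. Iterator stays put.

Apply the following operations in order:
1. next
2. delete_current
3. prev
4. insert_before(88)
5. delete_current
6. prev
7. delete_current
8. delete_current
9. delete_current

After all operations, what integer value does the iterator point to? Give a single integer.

After 1 (next): list=[7, 8, 2, 5, 6, 1, 4] cursor@8
After 2 (delete_current): list=[7, 2, 5, 6, 1, 4] cursor@2
After 3 (prev): list=[7, 2, 5, 6, 1, 4] cursor@7
After 4 (insert_before(88)): list=[88, 7, 2, 5, 6, 1, 4] cursor@7
After 5 (delete_current): list=[88, 2, 5, 6, 1, 4] cursor@2
After 6 (prev): list=[88, 2, 5, 6, 1, 4] cursor@88
After 7 (delete_current): list=[2, 5, 6, 1, 4] cursor@2
After 8 (delete_current): list=[5, 6, 1, 4] cursor@5
After 9 (delete_current): list=[6, 1, 4] cursor@6

Answer: 6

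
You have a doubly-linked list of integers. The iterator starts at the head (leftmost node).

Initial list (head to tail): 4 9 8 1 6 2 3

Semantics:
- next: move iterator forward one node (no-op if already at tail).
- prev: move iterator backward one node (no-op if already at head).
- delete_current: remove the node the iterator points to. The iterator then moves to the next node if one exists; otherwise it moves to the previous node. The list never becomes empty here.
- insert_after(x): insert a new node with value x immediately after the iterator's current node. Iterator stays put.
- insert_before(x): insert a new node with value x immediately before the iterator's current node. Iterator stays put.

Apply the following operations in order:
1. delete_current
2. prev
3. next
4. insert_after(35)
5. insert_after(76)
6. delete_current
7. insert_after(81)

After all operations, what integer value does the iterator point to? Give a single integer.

Answer: 76

Derivation:
After 1 (delete_current): list=[9, 8, 1, 6, 2, 3] cursor@9
After 2 (prev): list=[9, 8, 1, 6, 2, 3] cursor@9
After 3 (next): list=[9, 8, 1, 6, 2, 3] cursor@8
After 4 (insert_after(35)): list=[9, 8, 35, 1, 6, 2, 3] cursor@8
After 5 (insert_after(76)): list=[9, 8, 76, 35, 1, 6, 2, 3] cursor@8
After 6 (delete_current): list=[9, 76, 35, 1, 6, 2, 3] cursor@76
After 7 (insert_after(81)): list=[9, 76, 81, 35, 1, 6, 2, 3] cursor@76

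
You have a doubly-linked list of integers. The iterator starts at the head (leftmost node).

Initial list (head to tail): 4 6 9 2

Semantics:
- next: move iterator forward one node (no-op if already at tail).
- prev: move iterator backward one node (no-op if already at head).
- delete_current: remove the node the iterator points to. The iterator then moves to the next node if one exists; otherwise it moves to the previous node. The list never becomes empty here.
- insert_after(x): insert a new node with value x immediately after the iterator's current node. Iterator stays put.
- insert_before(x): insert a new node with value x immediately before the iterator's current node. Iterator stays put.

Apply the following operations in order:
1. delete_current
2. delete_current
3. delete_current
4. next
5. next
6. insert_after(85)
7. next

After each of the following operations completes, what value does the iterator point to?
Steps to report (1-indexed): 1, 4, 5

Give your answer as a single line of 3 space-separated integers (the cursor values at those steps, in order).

After 1 (delete_current): list=[6, 9, 2] cursor@6
After 2 (delete_current): list=[9, 2] cursor@9
After 3 (delete_current): list=[2] cursor@2
After 4 (next): list=[2] cursor@2
After 5 (next): list=[2] cursor@2
After 6 (insert_after(85)): list=[2, 85] cursor@2
After 7 (next): list=[2, 85] cursor@85

Answer: 6 2 2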